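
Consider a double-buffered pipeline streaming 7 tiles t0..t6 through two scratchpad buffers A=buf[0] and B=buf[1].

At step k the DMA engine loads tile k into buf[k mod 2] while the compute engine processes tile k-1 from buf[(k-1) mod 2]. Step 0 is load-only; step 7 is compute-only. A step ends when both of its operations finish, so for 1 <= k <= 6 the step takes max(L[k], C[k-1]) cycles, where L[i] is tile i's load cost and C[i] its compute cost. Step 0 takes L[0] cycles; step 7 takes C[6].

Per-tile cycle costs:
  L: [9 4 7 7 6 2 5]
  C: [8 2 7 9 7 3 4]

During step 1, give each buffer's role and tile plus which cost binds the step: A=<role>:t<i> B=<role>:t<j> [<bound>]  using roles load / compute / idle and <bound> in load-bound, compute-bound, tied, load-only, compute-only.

step 1: A=compute:t0 B=load:t1 [compute-bound]

  0. 9=9c; end=9; A:t0 B:-
  1. max(4,8)=8c; end=17; A:t0 B:t1
  2. max(7,2)=7c; end=24; A:t2 B:t1
  3. max(7,7)=7c; end=31; A:t2 B:t3
  4. max(6,9)=9c; end=40; A:t4 B:t3
  5. max(2,7)=7c; end=47; A:t4 B:t5
  6. max(5,3)=5c; end=52; A:t6 B:t5
  7. 4=4c; end=56; A:t6 B:t5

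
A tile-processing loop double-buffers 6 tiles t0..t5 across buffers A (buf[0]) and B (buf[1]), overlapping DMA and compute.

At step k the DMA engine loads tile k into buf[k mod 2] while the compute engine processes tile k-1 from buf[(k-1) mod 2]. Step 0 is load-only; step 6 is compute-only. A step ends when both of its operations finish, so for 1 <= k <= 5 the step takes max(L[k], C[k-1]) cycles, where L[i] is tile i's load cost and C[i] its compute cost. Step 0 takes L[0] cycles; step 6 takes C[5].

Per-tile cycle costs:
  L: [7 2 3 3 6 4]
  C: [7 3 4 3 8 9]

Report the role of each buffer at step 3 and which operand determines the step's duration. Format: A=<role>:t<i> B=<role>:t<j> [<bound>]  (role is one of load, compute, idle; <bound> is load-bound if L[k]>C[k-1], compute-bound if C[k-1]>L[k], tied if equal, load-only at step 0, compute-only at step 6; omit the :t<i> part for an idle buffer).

step 3: A=compute:t2 B=load:t3 [compute-bound]

step 0: L[0]=7 → dur=7, Σ=7 | A=load:t0 B=idle [load-only]
step 1: L[1]=2 C[0]=7 → dur=7, Σ=14 | A=compute:t0 B=load:t1 [compute-bound]
step 2: L[2]=3 C[1]=3 → dur=3, Σ=17 | A=load:t2 B=compute:t1 [tied]
step 3: L[3]=3 C[2]=4 → dur=4, Σ=21 | A=compute:t2 B=load:t3 [compute-bound]
step 4: L[4]=6 C[3]=3 → dur=6, Σ=27 | A=load:t4 B=compute:t3 [load-bound]
step 5: L[5]=4 C[4]=8 → dur=8, Σ=35 | A=compute:t4 B=load:t5 [compute-bound]
step 6: C[5]=9 → dur=9, Σ=44 | A=idle B=compute:t5 [compute-only]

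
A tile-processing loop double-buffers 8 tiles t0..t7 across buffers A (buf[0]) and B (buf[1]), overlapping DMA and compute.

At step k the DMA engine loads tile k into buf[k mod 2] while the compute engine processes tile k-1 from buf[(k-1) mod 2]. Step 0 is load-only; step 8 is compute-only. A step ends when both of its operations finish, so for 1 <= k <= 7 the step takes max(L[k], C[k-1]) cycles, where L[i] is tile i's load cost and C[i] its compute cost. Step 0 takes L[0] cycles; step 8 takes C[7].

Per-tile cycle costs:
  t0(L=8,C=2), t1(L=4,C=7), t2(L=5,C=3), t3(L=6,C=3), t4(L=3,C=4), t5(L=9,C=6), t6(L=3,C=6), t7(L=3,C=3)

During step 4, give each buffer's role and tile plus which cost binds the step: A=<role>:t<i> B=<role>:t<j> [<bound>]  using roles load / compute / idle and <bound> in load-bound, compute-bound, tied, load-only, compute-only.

step 4: A=load:t4 B=compute:t3 [tied]

[0] DMA t0→A (8c) ∥ CU idle ⇒ 8c, clock 8
[1] DMA t1→B (4c) ∥ CU A:t0 (2c) ⇒ 4c, clock 12
[2] DMA t2→A (5c) ∥ CU B:t1 (7c) ⇒ 7c, clock 19
[3] DMA t3→B (6c) ∥ CU A:t2 (3c) ⇒ 6c, clock 25
[4] DMA t4→A (3c) ∥ CU B:t3 (3c) ⇒ 3c, clock 28
[5] DMA t5→B (9c) ∥ CU A:t4 (4c) ⇒ 9c, clock 37
[6] DMA t6→A (3c) ∥ CU B:t5 (6c) ⇒ 6c, clock 43
[7] DMA t7→B (3c) ∥ CU A:t6 (6c) ⇒ 6c, clock 49
[8] DMA idle ∥ CU B:t7 (3c) ⇒ 3c, clock 52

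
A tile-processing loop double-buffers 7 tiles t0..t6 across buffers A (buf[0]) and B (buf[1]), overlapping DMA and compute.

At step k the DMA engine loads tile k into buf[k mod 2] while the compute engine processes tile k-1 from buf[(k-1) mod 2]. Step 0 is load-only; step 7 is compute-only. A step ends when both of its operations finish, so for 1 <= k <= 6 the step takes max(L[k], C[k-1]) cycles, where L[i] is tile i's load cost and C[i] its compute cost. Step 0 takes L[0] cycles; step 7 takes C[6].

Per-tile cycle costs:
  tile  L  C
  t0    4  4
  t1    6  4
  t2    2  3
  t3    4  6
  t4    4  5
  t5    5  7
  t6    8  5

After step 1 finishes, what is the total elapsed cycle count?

end_cycle[1] = 10

  0. 4=4c; end=4; A:t0 B:-
  1. max(6,4)=6c; end=10; A:t0 B:t1
  2. max(2,4)=4c; end=14; A:t2 B:t1
  3. max(4,3)=4c; end=18; A:t2 B:t3
  4. max(4,6)=6c; end=24; A:t4 B:t3
  5. max(5,5)=5c; end=29; A:t4 B:t5
  6. max(8,7)=8c; end=37; A:t6 B:t5
  7. 5=5c; end=42; A:t6 B:t5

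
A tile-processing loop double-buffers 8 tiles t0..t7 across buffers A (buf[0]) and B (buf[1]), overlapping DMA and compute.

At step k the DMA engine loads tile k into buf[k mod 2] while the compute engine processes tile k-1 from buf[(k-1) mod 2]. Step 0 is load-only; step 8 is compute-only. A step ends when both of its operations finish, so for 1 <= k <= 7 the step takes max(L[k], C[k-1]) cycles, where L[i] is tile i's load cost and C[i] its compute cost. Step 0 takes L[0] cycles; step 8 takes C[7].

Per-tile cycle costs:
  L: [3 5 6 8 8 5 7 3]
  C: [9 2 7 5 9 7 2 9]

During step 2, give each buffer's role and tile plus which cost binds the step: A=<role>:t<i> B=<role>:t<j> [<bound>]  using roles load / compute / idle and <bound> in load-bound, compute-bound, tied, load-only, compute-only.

step 2: A=load:t2 B=compute:t1 [load-bound]

  0. 3=3c; end=3; A:t0 B:-
  1. max(5,9)=9c; end=12; A:t0 B:t1
  2. max(6,2)=6c; end=18; A:t2 B:t1
  3. max(8,7)=8c; end=26; A:t2 B:t3
  4. max(8,5)=8c; end=34; A:t4 B:t3
  5. max(5,9)=9c; end=43; A:t4 B:t5
  6. max(7,7)=7c; end=50; A:t6 B:t5
  7. max(3,2)=3c; end=53; A:t6 B:t7
  8. 9=9c; end=62; A:t6 B:t7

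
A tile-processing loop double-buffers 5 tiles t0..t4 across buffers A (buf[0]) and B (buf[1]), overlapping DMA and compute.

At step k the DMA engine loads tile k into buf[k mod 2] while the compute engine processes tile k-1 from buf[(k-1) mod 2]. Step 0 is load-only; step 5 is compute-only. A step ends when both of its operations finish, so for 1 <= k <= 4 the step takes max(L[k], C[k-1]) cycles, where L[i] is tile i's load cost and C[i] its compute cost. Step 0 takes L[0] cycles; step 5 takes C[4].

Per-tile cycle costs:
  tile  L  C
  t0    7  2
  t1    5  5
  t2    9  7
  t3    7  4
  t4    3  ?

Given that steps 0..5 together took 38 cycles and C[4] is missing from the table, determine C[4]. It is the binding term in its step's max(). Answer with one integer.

step 0 = dur = L[0]=7 = 7
step 1 = dur = max(L[1]=5, C[0]=2) = 5
step 2 = dur = max(L[2]=9, C[1]=5) = 9
step 3 = dur = max(L[3]=7, C[2]=7) = 7
step 4 = dur = max(L[4]=3, C[3]=4) = 4
step 5 = dur = C[4]=? = C[4]  (unknown; binding)
sum of known step durations = 32
dur[5] = total - known = 38 - 32 = 6
C[4] is the binding max in step 5, so C[4] = dur[5] = 6

C[4] = 6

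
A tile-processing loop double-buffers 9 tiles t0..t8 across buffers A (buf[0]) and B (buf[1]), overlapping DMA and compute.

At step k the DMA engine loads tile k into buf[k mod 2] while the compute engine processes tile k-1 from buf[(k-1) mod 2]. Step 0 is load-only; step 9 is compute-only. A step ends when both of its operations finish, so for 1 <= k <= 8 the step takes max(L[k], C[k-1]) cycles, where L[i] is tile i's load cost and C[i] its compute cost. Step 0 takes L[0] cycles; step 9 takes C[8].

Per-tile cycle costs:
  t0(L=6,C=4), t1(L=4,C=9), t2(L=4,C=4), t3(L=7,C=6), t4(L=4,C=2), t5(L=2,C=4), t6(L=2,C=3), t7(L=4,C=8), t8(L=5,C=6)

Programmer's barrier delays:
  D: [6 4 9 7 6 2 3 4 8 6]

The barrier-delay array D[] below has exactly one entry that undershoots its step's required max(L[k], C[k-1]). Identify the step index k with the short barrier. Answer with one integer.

k=0 barrier L[0]=6→6c, D[0]=6 ok
k=1 barrier max(L[1]=4,C[0]=4)→4c, D[1]=4 ok
k=2 barrier max(L[2]=4,C[1]=9)→9c, D[2]=9 ok
k=3 barrier max(L[3]=7,C[2]=4)→7c, D[3]=7 ok
k=4 barrier max(L[4]=4,C[3]=6)→6c, D[4]=6 ok
k=5 barrier max(L[5]=2,C[4]=2)→2c, D[5]=2 ok
k=6 barrier max(L[6]=2,C[5]=4)→4c, D[6]=3 SHORT
k=7 barrier max(L[7]=4,C[6]=3)→4c, D[7]=4 ok
k=8 barrier max(L[8]=5,C[7]=8)→8c, D[8]=8 ok
k=9 barrier C[8]=6→6c, D[9]=6 ok

hazard at step 6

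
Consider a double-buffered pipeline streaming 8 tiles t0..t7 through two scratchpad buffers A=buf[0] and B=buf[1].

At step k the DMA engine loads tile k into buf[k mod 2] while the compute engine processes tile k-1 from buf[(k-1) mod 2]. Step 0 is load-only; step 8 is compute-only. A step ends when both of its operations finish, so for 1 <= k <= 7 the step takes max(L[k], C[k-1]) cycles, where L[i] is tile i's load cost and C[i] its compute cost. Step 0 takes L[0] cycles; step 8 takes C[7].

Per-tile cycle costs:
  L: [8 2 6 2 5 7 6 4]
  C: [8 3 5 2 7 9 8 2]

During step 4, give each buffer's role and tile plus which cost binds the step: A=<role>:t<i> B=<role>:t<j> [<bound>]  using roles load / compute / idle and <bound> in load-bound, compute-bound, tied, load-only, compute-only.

step 4: A=load:t4 B=compute:t3 [load-bound]

k=0 load=t0/8c comp=- wait=8 total=8
k=1 load=t1/2c comp=t0/8c wait=8 total=16
k=2 load=t2/6c comp=t1/3c wait=6 total=22
k=3 load=t3/2c comp=t2/5c wait=5 total=27
k=4 load=t4/5c comp=t3/2c wait=5 total=32
k=5 load=t5/7c comp=t4/7c wait=7 total=39
k=6 load=t6/6c comp=t5/9c wait=9 total=48
k=7 load=t7/4c comp=t6/8c wait=8 total=56
k=8 load=- comp=t7/2c wait=2 total=58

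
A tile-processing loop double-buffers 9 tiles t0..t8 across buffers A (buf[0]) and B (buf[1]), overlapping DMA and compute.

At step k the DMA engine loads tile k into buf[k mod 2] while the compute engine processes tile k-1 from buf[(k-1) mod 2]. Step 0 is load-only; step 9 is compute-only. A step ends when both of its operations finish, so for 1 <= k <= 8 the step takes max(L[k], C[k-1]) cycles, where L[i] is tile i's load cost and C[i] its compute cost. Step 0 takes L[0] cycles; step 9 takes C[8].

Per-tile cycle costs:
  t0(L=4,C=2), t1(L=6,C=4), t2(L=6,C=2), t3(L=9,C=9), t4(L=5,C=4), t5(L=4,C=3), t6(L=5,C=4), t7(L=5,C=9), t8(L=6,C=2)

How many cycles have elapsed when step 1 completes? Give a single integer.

end_cycle[1] = 10

  0. 4=4c; end=4; A:t0 B:-
  1. max(6,2)=6c; end=10; A:t0 B:t1
  2. max(6,4)=6c; end=16; A:t2 B:t1
  3. max(9,2)=9c; end=25; A:t2 B:t3
  4. max(5,9)=9c; end=34; A:t4 B:t3
  5. max(4,4)=4c; end=38; A:t4 B:t5
  6. max(5,3)=5c; end=43; A:t6 B:t5
  7. max(5,4)=5c; end=48; A:t6 B:t7
  8. max(6,9)=9c; end=57; A:t8 B:t7
  9. 2=2c; end=59; A:t8 B:t7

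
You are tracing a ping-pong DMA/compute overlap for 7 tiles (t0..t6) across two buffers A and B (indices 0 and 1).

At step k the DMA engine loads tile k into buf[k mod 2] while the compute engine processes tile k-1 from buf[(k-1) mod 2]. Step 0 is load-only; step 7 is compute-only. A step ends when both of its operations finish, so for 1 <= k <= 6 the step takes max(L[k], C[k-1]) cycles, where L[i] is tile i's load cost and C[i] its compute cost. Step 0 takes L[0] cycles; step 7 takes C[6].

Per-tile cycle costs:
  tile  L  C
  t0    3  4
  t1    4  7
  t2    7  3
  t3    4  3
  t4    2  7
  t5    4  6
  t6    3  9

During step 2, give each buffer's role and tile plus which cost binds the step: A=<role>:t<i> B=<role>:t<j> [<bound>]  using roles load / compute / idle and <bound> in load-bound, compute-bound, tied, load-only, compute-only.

step 2: A=load:t2 B=compute:t1 [tied]

[0] DMA t0→A (3c) ∥ CU idle ⇒ 3c, clock 3
[1] DMA t1→B (4c) ∥ CU A:t0 (4c) ⇒ 4c, clock 7
[2] DMA t2→A (7c) ∥ CU B:t1 (7c) ⇒ 7c, clock 14
[3] DMA t3→B (4c) ∥ CU A:t2 (3c) ⇒ 4c, clock 18
[4] DMA t4→A (2c) ∥ CU B:t3 (3c) ⇒ 3c, clock 21
[5] DMA t5→B (4c) ∥ CU A:t4 (7c) ⇒ 7c, clock 28
[6] DMA t6→A (3c) ∥ CU B:t5 (6c) ⇒ 6c, clock 34
[7] DMA idle ∥ CU A:t6 (9c) ⇒ 9c, clock 43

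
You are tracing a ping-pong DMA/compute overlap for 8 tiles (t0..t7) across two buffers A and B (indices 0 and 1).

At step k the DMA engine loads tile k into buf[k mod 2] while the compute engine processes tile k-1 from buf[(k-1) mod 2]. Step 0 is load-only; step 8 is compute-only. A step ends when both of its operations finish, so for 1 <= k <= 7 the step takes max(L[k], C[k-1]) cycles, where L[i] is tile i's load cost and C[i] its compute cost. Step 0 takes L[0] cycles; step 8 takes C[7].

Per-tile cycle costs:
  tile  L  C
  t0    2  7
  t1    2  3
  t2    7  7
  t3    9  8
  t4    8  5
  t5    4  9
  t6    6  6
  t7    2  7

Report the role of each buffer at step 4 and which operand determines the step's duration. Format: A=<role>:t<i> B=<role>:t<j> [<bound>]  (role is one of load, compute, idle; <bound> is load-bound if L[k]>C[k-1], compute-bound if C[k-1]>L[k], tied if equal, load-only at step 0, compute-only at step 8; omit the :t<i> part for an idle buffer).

step 4: A=load:t4 B=compute:t3 [tied]

k=0 load=t0/2c comp=- wait=2 total=2
k=1 load=t1/2c comp=t0/7c wait=7 total=9
k=2 load=t2/7c comp=t1/3c wait=7 total=16
k=3 load=t3/9c comp=t2/7c wait=9 total=25
k=4 load=t4/8c comp=t3/8c wait=8 total=33
k=5 load=t5/4c comp=t4/5c wait=5 total=38
k=6 load=t6/6c comp=t5/9c wait=9 total=47
k=7 load=t7/2c comp=t6/6c wait=6 total=53
k=8 load=- comp=t7/7c wait=7 total=60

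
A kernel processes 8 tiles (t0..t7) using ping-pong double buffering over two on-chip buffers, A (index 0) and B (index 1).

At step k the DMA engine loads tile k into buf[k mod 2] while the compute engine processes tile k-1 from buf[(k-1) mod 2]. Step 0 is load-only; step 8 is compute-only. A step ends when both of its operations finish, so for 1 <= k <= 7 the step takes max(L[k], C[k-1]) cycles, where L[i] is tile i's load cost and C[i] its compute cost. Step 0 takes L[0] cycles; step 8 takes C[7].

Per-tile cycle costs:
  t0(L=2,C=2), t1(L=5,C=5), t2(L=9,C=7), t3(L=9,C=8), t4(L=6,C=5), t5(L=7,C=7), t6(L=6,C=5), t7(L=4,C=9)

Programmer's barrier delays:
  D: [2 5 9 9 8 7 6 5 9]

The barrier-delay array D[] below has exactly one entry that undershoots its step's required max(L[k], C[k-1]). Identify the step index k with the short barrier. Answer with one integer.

step 0: need L[0]=2 = 2; D[0]=2 ok
step 1: need max(L[1]=5,C[0]=2) = 5; D[1]=5 ok
step 2: need max(L[2]=9,C[1]=5) = 9; D[2]=9 ok
step 3: need max(L[3]=9,C[2]=7) = 9; D[3]=9 ok
step 4: need max(L[4]=6,C[3]=8) = 8; D[4]=8 ok
step 5: need max(L[5]=7,C[4]=5) = 7; D[5]=7 ok
step 6: need max(L[6]=6,C[5]=7) = 7; D[6]=6 SHORT
step 7: need max(L[7]=4,C[6]=5) = 5; D[7]=5 ok
step 8: need C[7]=9 = 9; D[8]=9 ok

hazard at step 6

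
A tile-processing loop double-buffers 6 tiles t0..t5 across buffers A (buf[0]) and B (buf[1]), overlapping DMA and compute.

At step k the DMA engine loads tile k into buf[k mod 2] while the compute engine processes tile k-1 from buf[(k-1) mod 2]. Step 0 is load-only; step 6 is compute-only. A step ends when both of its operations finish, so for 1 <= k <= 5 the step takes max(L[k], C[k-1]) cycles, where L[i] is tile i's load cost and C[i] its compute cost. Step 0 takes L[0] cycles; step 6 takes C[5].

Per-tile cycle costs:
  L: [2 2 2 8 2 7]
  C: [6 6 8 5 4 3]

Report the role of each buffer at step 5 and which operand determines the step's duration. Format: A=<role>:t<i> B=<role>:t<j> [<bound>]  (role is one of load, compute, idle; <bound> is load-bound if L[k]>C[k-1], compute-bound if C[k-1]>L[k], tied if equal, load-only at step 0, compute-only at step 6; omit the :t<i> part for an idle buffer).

[0] DMA t0→A (2c) ∥ CU idle ⇒ 2c, clock 2
[1] DMA t1→B (2c) ∥ CU A:t0 (6c) ⇒ 6c, clock 8
[2] DMA t2→A (2c) ∥ CU B:t1 (6c) ⇒ 6c, clock 14
[3] DMA t3→B (8c) ∥ CU A:t2 (8c) ⇒ 8c, clock 22
[4] DMA t4→A (2c) ∥ CU B:t3 (5c) ⇒ 5c, clock 27
[5] DMA t5→B (7c) ∥ CU A:t4 (4c) ⇒ 7c, clock 34
[6] DMA idle ∥ CU B:t5 (3c) ⇒ 3c, clock 37

step 5: A=compute:t4 B=load:t5 [load-bound]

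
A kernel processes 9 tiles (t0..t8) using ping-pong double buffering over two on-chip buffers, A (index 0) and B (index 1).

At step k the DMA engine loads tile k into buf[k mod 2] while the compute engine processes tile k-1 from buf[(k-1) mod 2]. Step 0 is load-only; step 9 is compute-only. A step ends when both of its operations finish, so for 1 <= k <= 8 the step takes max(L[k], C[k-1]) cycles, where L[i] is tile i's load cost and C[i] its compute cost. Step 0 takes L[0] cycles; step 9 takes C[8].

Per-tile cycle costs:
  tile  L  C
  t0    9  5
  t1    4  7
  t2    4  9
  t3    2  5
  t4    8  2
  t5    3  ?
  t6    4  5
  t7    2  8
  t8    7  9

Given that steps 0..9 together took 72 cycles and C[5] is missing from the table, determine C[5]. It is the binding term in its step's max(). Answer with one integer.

step 0 → dur = L[0]=9 = 9
step 1 → dur = max(L[1]=4, C[0]=5) = 5
step 2 → dur = max(L[2]=4, C[1]=7) = 7
step 3 → dur = max(L[3]=2, C[2]=9) = 9
step 4 → dur = max(L[4]=8, C[3]=5) = 8
step 5 → dur = max(L[5]=3, C[4]=2) = 3
step 6 → dur = max(L[6]=4, C[5]=?) = C[5]  (unknown; binding)
step 7 → dur = max(L[7]=2, C[6]=5) = 5
step 8 → dur = max(L[8]=7, C[7]=8) = 8
step 9 → dur = C[8]=9 = 9
sum of known step durations = 63
dur[6] = total - known = 72 - 63 = 9
C[5] is the binding max in step 6, so C[5] = dur[6] = 9

C[5] = 9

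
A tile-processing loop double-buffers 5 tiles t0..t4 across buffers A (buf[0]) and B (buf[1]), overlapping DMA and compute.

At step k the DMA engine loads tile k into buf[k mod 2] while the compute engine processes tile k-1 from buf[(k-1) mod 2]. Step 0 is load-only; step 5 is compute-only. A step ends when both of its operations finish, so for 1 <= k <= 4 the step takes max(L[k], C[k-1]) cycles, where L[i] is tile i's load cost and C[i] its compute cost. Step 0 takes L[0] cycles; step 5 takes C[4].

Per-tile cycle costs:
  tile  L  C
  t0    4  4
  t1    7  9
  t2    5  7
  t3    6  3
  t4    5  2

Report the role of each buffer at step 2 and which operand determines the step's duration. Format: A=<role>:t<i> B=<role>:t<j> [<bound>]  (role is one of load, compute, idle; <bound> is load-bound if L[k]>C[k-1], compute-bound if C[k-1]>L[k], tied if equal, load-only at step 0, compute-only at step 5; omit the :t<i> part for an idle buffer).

step 0: L[0]=4 → dur=4, Σ=4 | A=load:t0 B=idle [load-only]
step 1: L[1]=7 C[0]=4 → dur=7, Σ=11 | A=compute:t0 B=load:t1 [load-bound]
step 2: L[2]=5 C[1]=9 → dur=9, Σ=20 | A=load:t2 B=compute:t1 [compute-bound]
step 3: L[3]=6 C[2]=7 → dur=7, Σ=27 | A=compute:t2 B=load:t3 [compute-bound]
step 4: L[4]=5 C[3]=3 → dur=5, Σ=32 | A=load:t4 B=compute:t3 [load-bound]
step 5: C[4]=2 → dur=2, Σ=34 | A=compute:t4 B=idle [compute-only]

step 2: A=load:t2 B=compute:t1 [compute-bound]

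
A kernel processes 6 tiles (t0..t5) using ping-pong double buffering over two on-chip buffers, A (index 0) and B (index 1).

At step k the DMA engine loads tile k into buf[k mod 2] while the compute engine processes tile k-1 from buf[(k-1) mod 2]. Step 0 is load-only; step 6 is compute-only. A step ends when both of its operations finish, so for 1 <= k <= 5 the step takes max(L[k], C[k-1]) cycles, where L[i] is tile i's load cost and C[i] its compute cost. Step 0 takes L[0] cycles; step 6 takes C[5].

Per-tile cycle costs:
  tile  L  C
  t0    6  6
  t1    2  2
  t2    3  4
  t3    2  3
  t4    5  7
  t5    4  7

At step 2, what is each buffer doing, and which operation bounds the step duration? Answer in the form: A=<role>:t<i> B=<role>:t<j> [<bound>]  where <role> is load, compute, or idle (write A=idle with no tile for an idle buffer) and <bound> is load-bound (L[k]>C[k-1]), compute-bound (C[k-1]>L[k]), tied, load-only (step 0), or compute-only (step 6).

  0. 6=6c; end=6; A:t0 B:-
  1. max(2,6)=6c; end=12; A:t0 B:t1
  2. max(3,2)=3c; end=15; A:t2 B:t1
  3. max(2,4)=4c; end=19; A:t2 B:t3
  4. max(5,3)=5c; end=24; A:t4 B:t3
  5. max(4,7)=7c; end=31; A:t4 B:t5
  6. 7=7c; end=38; A:t4 B:t5

step 2: A=load:t2 B=compute:t1 [load-bound]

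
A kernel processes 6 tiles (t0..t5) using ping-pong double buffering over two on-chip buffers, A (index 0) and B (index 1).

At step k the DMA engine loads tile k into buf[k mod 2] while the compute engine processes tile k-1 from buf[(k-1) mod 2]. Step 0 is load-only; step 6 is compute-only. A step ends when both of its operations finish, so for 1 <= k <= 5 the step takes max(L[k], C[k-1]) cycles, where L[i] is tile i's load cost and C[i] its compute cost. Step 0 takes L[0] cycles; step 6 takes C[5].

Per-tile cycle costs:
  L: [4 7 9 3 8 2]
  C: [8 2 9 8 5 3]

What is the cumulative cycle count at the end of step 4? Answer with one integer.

k=0 load=t0/4c comp=- wait=4 total=4
k=1 load=t1/7c comp=t0/8c wait=8 total=12
k=2 load=t2/9c comp=t1/2c wait=9 total=21
k=3 load=t3/3c comp=t2/9c wait=9 total=30
k=4 load=t4/8c comp=t3/8c wait=8 total=38
k=5 load=t5/2c comp=t4/5c wait=5 total=43
k=6 load=- comp=t5/3c wait=3 total=46

end_cycle[4] = 38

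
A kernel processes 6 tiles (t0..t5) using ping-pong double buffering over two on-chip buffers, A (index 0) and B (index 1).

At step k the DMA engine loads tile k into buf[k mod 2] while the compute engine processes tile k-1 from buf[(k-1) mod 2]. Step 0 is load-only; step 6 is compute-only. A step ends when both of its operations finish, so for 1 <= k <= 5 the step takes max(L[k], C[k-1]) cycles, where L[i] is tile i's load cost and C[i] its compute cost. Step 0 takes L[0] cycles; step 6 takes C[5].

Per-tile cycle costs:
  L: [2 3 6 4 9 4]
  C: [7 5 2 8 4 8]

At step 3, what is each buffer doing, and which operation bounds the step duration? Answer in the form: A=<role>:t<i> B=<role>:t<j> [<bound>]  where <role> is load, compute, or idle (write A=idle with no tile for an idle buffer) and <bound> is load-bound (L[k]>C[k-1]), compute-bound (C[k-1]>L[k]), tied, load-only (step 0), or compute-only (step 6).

step 3: A=compute:t2 B=load:t3 [load-bound]

k=0 load=t0/2c comp=- wait=2 total=2
k=1 load=t1/3c comp=t0/7c wait=7 total=9
k=2 load=t2/6c comp=t1/5c wait=6 total=15
k=3 load=t3/4c comp=t2/2c wait=4 total=19
k=4 load=t4/9c comp=t3/8c wait=9 total=28
k=5 load=t5/4c comp=t4/4c wait=4 total=32
k=6 load=- comp=t5/8c wait=8 total=40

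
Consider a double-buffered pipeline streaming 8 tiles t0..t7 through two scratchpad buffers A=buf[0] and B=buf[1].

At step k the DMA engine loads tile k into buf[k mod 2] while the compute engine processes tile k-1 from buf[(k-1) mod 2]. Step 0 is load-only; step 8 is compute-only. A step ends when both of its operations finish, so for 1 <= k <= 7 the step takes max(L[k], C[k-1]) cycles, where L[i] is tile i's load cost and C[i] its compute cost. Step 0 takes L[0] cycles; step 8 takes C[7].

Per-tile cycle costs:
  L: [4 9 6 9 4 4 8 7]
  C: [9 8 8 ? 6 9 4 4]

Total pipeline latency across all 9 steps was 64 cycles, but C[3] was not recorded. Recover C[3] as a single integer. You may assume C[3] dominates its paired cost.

step 0: dur = L[0]=4 = 4
step 1: dur = max(L[1]=9, C[0]=9) = 9
step 2: dur = max(L[2]=6, C[1]=8) = 8
step 3: dur = max(L[3]=9, C[2]=8) = 9
step 4: dur = max(L[4]=4, C[3]=?) = C[3]  (unknown; binding)
step 5: dur = max(L[5]=4, C[4]=6) = 6
step 6: dur = max(L[6]=8, C[5]=9) = 9
step 7: dur = max(L[7]=7, C[6]=4) = 7
step 8: dur = C[7]=4 = 4
sum of known step durations = 56
dur[4] = total - known = 64 - 56 = 8
C[3] is the binding max in step 4, so C[3] = dur[4] = 8

C[3] = 8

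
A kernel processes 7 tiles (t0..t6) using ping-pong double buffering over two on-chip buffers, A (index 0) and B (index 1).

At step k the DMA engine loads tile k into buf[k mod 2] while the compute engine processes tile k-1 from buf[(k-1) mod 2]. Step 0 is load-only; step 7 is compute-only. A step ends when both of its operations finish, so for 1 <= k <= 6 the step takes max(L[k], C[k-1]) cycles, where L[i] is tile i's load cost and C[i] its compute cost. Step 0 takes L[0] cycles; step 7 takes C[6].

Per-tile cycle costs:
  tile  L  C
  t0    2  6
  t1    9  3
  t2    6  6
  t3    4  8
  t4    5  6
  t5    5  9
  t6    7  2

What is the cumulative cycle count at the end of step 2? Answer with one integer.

  0. 2=2c; end=2; A:t0 B:-
  1. max(9,6)=9c; end=11; A:t0 B:t1
  2. max(6,3)=6c; end=17; A:t2 B:t1
  3. max(4,6)=6c; end=23; A:t2 B:t3
  4. max(5,8)=8c; end=31; A:t4 B:t3
  5. max(5,6)=6c; end=37; A:t4 B:t5
  6. max(7,9)=9c; end=46; A:t6 B:t5
  7. 2=2c; end=48; A:t6 B:t5

end_cycle[2] = 17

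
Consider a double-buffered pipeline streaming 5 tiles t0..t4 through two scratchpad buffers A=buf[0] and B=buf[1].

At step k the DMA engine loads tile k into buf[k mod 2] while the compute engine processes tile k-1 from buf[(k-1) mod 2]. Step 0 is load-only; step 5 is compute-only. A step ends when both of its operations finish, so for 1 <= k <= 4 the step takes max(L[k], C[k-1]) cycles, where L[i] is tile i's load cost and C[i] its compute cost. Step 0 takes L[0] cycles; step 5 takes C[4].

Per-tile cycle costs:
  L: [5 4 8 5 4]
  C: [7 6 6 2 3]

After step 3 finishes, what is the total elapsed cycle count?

[0] DMA t0→A (5c) ∥ CU idle ⇒ 5c, clock 5
[1] DMA t1→B (4c) ∥ CU A:t0 (7c) ⇒ 7c, clock 12
[2] DMA t2→A (8c) ∥ CU B:t1 (6c) ⇒ 8c, clock 20
[3] DMA t3→B (5c) ∥ CU A:t2 (6c) ⇒ 6c, clock 26
[4] DMA t4→A (4c) ∥ CU B:t3 (2c) ⇒ 4c, clock 30
[5] DMA idle ∥ CU A:t4 (3c) ⇒ 3c, clock 33

end_cycle[3] = 26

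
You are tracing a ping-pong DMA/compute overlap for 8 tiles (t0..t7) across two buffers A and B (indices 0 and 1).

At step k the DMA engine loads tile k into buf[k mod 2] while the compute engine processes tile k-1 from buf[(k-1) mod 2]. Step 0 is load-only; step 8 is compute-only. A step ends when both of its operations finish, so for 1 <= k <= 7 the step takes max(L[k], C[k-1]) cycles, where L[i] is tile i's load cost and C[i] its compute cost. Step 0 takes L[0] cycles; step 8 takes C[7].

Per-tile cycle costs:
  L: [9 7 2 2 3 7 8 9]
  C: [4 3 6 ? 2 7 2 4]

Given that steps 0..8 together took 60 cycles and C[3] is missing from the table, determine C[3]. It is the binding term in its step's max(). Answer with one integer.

step 0 = dur = L[0]=9 = 9
step 1 = dur = max(L[1]=7, C[0]=4) = 7
step 2 = dur = max(L[2]=2, C[1]=3) = 3
step 3 = dur = max(L[3]=2, C[2]=6) = 6
step 4 = dur = max(L[4]=3, C[3]=?) = C[3]  (unknown; binding)
step 5 = dur = max(L[5]=7, C[4]=2) = 7
step 6 = dur = max(L[6]=8, C[5]=7) = 8
step 7 = dur = max(L[7]=9, C[6]=2) = 9
step 8 = dur = C[7]=4 = 4
sum of known step durations = 53
dur[4] = total - known = 60 - 53 = 7
C[3] is the binding max in step 4, so C[3] = dur[4] = 7

C[3] = 7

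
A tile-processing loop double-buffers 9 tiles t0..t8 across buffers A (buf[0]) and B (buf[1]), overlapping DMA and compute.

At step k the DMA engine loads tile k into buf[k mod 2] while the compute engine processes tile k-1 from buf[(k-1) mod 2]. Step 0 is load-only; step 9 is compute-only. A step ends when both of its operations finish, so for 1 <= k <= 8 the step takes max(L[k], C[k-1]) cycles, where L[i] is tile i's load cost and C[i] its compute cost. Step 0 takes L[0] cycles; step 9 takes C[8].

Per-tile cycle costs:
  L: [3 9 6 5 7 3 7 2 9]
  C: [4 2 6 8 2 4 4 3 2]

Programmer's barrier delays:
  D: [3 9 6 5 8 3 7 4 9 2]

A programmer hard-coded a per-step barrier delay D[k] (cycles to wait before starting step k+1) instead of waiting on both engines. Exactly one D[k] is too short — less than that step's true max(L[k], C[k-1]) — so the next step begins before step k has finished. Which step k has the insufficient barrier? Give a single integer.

k=0 barrier L[0]=3→3c, D[0]=3 ok
k=1 barrier max(L[1]=9,C[0]=4)→9c, D[1]=9 ok
k=2 barrier max(L[2]=6,C[1]=2)→6c, D[2]=6 ok
k=3 barrier max(L[3]=5,C[2]=6)→6c, D[3]=5 SHORT
k=4 barrier max(L[4]=7,C[3]=8)→8c, D[4]=8 ok
k=5 barrier max(L[5]=3,C[4]=2)→3c, D[5]=3 ok
k=6 barrier max(L[6]=7,C[5]=4)→7c, D[6]=7 ok
k=7 barrier max(L[7]=2,C[6]=4)→4c, D[7]=4 ok
k=8 barrier max(L[8]=9,C[7]=3)→9c, D[8]=9 ok
k=9 barrier C[8]=2→2c, D[9]=2 ok

hazard at step 3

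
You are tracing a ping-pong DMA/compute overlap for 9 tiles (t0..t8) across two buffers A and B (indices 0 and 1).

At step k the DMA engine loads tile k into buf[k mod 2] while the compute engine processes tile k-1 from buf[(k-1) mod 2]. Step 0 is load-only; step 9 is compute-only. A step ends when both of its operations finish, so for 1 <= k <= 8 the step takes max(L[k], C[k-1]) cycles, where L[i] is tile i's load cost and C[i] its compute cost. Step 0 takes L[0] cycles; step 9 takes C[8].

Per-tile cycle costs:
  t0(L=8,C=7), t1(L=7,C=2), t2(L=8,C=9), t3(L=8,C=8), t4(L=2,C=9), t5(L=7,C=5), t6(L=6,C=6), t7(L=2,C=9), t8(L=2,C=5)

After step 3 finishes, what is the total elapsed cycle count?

  0. 8=8c; end=8; A:t0 B:-
  1. max(7,7)=7c; end=15; A:t0 B:t1
  2. max(8,2)=8c; end=23; A:t2 B:t1
  3. max(8,9)=9c; end=32; A:t2 B:t3
  4. max(2,8)=8c; end=40; A:t4 B:t3
  5. max(7,9)=9c; end=49; A:t4 B:t5
  6. max(6,5)=6c; end=55; A:t6 B:t5
  7. max(2,6)=6c; end=61; A:t6 B:t7
  8. max(2,9)=9c; end=70; A:t8 B:t7
  9. 5=5c; end=75; A:t8 B:t7

end_cycle[3] = 32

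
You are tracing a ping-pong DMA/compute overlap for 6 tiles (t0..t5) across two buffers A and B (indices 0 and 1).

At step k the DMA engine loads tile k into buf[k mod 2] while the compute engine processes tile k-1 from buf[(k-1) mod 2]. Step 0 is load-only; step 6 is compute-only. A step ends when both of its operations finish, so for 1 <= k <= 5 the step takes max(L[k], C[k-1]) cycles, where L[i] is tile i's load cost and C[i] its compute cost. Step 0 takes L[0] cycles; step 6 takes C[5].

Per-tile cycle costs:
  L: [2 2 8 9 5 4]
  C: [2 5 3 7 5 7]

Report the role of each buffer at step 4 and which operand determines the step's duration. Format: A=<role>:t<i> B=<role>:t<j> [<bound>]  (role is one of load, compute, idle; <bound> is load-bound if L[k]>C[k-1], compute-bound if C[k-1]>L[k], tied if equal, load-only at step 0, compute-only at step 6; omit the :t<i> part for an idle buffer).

step 0: L[0]=2 → dur=2, Σ=2 | A=load:t0 B=idle [load-only]
step 1: L[1]=2 C[0]=2 → dur=2, Σ=4 | A=compute:t0 B=load:t1 [tied]
step 2: L[2]=8 C[1]=5 → dur=8, Σ=12 | A=load:t2 B=compute:t1 [load-bound]
step 3: L[3]=9 C[2]=3 → dur=9, Σ=21 | A=compute:t2 B=load:t3 [load-bound]
step 4: L[4]=5 C[3]=7 → dur=7, Σ=28 | A=load:t4 B=compute:t3 [compute-bound]
step 5: L[5]=4 C[4]=5 → dur=5, Σ=33 | A=compute:t4 B=load:t5 [compute-bound]
step 6: C[5]=7 → dur=7, Σ=40 | A=idle B=compute:t5 [compute-only]

step 4: A=load:t4 B=compute:t3 [compute-bound]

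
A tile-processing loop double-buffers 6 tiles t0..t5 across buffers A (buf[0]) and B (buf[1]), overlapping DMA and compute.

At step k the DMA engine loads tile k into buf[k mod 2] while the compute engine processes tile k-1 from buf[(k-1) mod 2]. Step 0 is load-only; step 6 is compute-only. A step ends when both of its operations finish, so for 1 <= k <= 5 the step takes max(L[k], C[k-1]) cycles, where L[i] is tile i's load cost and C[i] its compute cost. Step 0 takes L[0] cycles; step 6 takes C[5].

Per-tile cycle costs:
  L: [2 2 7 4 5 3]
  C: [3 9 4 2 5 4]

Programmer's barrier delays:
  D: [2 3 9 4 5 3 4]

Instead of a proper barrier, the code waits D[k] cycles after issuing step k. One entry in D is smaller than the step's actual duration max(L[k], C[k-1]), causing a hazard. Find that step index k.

hazard at step 5

[0] required=L[0]=2=2 vs D=2 ok
[1] required=max(L[1]=2,C[0]=3)=3 vs D=3 ok
[2] required=max(L[2]=7,C[1]=9)=9 vs D=9 ok
[3] required=max(L[3]=4,C[2]=4)=4 vs D=4 ok
[4] required=max(L[4]=5,C[3]=2)=5 vs D=5 ok
[5] required=max(L[5]=3,C[4]=5)=5 vs D=3 SHORT
[6] required=C[5]=4=4 vs D=4 ok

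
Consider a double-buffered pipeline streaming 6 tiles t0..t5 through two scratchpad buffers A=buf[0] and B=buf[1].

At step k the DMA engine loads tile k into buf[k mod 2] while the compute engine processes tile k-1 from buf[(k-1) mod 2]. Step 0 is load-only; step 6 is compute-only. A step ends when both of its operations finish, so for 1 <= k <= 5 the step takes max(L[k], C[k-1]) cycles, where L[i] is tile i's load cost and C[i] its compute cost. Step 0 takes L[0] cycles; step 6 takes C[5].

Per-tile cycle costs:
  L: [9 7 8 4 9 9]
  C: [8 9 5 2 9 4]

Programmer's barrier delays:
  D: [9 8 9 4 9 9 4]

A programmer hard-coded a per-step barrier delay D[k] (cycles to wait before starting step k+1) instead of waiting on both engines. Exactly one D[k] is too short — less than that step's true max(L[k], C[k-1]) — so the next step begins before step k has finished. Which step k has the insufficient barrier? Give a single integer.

hazard at step 3

[0] required=L[0]=9=9 vs D=9 ok
[1] required=max(L[1]=7,C[0]=8)=8 vs D=8 ok
[2] required=max(L[2]=8,C[1]=9)=9 vs D=9 ok
[3] required=max(L[3]=4,C[2]=5)=5 vs D=4 SHORT
[4] required=max(L[4]=9,C[3]=2)=9 vs D=9 ok
[5] required=max(L[5]=9,C[4]=9)=9 vs D=9 ok
[6] required=C[5]=4=4 vs D=4 ok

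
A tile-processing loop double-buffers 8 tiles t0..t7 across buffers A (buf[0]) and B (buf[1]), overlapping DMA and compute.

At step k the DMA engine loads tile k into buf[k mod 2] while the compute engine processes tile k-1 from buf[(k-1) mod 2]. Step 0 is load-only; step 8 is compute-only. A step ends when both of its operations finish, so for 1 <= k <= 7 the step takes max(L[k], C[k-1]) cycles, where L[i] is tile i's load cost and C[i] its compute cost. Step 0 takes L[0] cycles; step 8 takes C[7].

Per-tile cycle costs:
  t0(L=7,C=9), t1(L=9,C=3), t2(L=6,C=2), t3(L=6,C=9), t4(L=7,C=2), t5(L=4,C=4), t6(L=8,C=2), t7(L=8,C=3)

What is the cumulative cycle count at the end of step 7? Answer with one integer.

k=0 load=t0/7c comp=- wait=7 total=7
k=1 load=t1/9c comp=t0/9c wait=9 total=16
k=2 load=t2/6c comp=t1/3c wait=6 total=22
k=3 load=t3/6c comp=t2/2c wait=6 total=28
k=4 load=t4/7c comp=t3/9c wait=9 total=37
k=5 load=t5/4c comp=t4/2c wait=4 total=41
k=6 load=t6/8c comp=t5/4c wait=8 total=49
k=7 load=t7/8c comp=t6/2c wait=8 total=57
k=8 load=- comp=t7/3c wait=3 total=60

end_cycle[7] = 57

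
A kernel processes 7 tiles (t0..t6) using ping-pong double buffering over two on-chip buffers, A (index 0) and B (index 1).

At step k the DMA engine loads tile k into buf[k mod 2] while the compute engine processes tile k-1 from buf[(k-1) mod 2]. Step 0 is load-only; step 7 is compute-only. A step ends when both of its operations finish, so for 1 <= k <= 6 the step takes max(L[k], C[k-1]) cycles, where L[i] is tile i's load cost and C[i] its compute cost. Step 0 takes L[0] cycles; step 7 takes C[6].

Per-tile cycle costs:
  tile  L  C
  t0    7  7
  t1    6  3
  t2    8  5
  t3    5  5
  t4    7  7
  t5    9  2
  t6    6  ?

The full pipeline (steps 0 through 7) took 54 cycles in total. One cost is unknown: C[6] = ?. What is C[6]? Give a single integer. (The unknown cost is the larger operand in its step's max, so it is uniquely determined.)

C[6] = 5

step 0 = dur = L[0]=7 = 7
step 1 = dur = max(L[1]=6, C[0]=7) = 7
step 2 = dur = max(L[2]=8, C[1]=3) = 8
step 3 = dur = max(L[3]=5, C[2]=5) = 5
step 4 = dur = max(L[4]=7, C[3]=5) = 7
step 5 = dur = max(L[5]=9, C[4]=7) = 9
step 6 = dur = max(L[6]=6, C[5]=2) = 6
step 7 = dur = C[6]=? = C[6]  (unknown; binding)
sum of known step durations = 49
dur[7] = total - known = 54 - 49 = 5
C[6] is the binding max in step 7, so C[6] = dur[7] = 5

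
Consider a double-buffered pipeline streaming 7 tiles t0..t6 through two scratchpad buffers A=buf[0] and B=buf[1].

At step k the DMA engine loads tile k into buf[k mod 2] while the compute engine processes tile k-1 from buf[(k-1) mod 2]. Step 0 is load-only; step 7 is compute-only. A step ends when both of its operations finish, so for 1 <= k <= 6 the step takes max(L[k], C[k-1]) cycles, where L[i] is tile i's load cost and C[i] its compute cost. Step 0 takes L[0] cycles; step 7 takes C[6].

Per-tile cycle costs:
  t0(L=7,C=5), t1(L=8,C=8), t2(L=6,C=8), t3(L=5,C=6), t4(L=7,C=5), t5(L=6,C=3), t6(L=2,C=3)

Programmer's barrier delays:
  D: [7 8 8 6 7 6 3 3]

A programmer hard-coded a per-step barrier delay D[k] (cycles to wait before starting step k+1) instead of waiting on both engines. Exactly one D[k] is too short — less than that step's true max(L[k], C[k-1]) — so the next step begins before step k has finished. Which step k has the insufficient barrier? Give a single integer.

[0] required=L[0]=7=7 vs D=7 ok
[1] required=max(L[1]=8,C[0]=5)=8 vs D=8 ok
[2] required=max(L[2]=6,C[1]=8)=8 vs D=8 ok
[3] required=max(L[3]=5,C[2]=8)=8 vs D=6 SHORT
[4] required=max(L[4]=7,C[3]=6)=7 vs D=7 ok
[5] required=max(L[5]=6,C[4]=5)=6 vs D=6 ok
[6] required=max(L[6]=2,C[5]=3)=3 vs D=3 ok
[7] required=C[6]=3=3 vs D=3 ok

hazard at step 3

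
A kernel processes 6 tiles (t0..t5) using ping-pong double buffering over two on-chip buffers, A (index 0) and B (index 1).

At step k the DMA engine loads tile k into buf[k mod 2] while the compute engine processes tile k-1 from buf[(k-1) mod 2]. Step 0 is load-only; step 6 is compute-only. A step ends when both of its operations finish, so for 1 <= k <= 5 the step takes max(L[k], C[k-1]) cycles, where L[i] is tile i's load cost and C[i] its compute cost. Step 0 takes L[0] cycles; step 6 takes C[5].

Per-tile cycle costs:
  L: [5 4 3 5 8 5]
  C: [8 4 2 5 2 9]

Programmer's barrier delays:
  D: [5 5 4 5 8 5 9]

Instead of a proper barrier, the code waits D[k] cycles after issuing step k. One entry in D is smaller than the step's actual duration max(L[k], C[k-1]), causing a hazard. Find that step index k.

hazard at step 1

step 0: need L[0]=5 = 5; D[0]=5 ok
step 1: need max(L[1]=4,C[0]=8) = 8; D[1]=5 SHORT
step 2: need max(L[2]=3,C[1]=4) = 4; D[2]=4 ok
step 3: need max(L[3]=5,C[2]=2) = 5; D[3]=5 ok
step 4: need max(L[4]=8,C[3]=5) = 8; D[4]=8 ok
step 5: need max(L[5]=5,C[4]=2) = 5; D[5]=5 ok
step 6: need C[5]=9 = 9; D[6]=9 ok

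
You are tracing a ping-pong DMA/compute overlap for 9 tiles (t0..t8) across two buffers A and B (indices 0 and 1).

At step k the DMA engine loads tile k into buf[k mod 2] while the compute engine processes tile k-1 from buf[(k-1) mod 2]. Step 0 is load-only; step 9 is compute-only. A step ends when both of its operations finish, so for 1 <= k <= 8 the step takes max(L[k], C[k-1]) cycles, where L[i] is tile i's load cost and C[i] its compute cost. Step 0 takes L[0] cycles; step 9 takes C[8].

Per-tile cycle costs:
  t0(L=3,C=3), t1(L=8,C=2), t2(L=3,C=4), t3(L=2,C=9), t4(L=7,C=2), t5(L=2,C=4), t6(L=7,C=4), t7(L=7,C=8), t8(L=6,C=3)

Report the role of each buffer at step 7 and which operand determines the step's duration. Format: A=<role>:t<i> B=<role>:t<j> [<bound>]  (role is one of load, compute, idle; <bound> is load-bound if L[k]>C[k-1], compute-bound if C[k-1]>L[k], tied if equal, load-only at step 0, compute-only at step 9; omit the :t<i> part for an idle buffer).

[0] DMA t0→A (3c) ∥ CU idle ⇒ 3c, clock 3
[1] DMA t1→B (8c) ∥ CU A:t0 (3c) ⇒ 8c, clock 11
[2] DMA t2→A (3c) ∥ CU B:t1 (2c) ⇒ 3c, clock 14
[3] DMA t3→B (2c) ∥ CU A:t2 (4c) ⇒ 4c, clock 18
[4] DMA t4→A (7c) ∥ CU B:t3 (9c) ⇒ 9c, clock 27
[5] DMA t5→B (2c) ∥ CU A:t4 (2c) ⇒ 2c, clock 29
[6] DMA t6→A (7c) ∥ CU B:t5 (4c) ⇒ 7c, clock 36
[7] DMA t7→B (7c) ∥ CU A:t6 (4c) ⇒ 7c, clock 43
[8] DMA t8→A (6c) ∥ CU B:t7 (8c) ⇒ 8c, clock 51
[9] DMA idle ∥ CU A:t8 (3c) ⇒ 3c, clock 54

step 7: A=compute:t6 B=load:t7 [load-bound]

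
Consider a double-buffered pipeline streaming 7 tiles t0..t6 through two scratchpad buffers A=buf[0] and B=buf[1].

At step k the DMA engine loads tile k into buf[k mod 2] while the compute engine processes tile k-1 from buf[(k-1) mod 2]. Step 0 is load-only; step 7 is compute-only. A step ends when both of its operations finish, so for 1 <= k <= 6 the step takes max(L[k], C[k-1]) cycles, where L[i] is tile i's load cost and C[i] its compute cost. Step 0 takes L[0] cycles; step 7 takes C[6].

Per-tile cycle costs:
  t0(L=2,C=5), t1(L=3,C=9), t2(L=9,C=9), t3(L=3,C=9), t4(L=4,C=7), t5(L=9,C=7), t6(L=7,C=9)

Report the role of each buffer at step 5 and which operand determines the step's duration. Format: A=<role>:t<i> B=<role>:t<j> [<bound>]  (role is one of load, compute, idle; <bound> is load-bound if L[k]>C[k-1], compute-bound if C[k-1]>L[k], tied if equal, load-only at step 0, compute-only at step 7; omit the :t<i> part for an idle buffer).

step 5: A=compute:t4 B=load:t5 [load-bound]

  0. 2=2c; end=2; A:t0 B:-
  1. max(3,5)=5c; end=7; A:t0 B:t1
  2. max(9,9)=9c; end=16; A:t2 B:t1
  3. max(3,9)=9c; end=25; A:t2 B:t3
  4. max(4,9)=9c; end=34; A:t4 B:t3
  5. max(9,7)=9c; end=43; A:t4 B:t5
  6. max(7,7)=7c; end=50; A:t6 B:t5
  7. 9=9c; end=59; A:t6 B:t5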